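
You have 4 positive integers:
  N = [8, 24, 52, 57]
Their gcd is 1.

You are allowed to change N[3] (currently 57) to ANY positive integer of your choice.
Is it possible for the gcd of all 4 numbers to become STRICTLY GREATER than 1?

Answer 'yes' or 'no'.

Answer: yes

Derivation:
Current gcd = 1
gcd of all OTHER numbers (without N[3]=57): gcd([8, 24, 52]) = 4
The new gcd after any change is gcd(4, new_value).
This can be at most 4.
Since 4 > old gcd 1, the gcd CAN increase (e.g., set N[3] = 4).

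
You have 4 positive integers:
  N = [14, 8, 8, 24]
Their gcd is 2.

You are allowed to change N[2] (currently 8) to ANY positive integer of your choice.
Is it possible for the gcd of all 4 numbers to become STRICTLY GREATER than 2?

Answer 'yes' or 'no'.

Answer: no

Derivation:
Current gcd = 2
gcd of all OTHER numbers (without N[2]=8): gcd([14, 8, 24]) = 2
The new gcd after any change is gcd(2, new_value).
This can be at most 2.
Since 2 = old gcd 2, the gcd can only stay the same or decrease.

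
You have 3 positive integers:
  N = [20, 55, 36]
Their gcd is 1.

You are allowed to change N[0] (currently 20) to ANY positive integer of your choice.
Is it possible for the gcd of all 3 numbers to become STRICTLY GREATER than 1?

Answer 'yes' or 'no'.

Current gcd = 1
gcd of all OTHER numbers (without N[0]=20): gcd([55, 36]) = 1
The new gcd after any change is gcd(1, new_value).
This can be at most 1.
Since 1 = old gcd 1, the gcd can only stay the same or decrease.

Answer: no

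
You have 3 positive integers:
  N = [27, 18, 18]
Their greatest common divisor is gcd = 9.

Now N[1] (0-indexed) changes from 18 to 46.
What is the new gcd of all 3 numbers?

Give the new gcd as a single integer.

Answer: 1

Derivation:
Numbers: [27, 18, 18], gcd = 9
Change: index 1, 18 -> 46
gcd of the OTHER numbers (without index 1): gcd([27, 18]) = 9
New gcd = gcd(g_others, new_val) = gcd(9, 46) = 1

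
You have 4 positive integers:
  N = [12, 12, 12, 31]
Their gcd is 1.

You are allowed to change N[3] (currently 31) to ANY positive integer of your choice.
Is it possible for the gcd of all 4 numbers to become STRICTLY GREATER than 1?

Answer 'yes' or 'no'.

Current gcd = 1
gcd of all OTHER numbers (without N[3]=31): gcd([12, 12, 12]) = 12
The new gcd after any change is gcd(12, new_value).
This can be at most 12.
Since 12 > old gcd 1, the gcd CAN increase (e.g., set N[3] = 12).

Answer: yes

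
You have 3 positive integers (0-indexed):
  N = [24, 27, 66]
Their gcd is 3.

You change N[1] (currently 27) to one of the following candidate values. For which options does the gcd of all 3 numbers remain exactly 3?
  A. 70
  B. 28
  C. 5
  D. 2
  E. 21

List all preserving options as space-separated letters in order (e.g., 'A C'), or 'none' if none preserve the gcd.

Old gcd = 3; gcd of others (without N[1]) = 6
New gcd for candidate v: gcd(6, v). Preserves old gcd iff gcd(6, v) = 3.
  Option A: v=70, gcd(6,70)=2 -> changes
  Option B: v=28, gcd(6,28)=2 -> changes
  Option C: v=5, gcd(6,5)=1 -> changes
  Option D: v=2, gcd(6,2)=2 -> changes
  Option E: v=21, gcd(6,21)=3 -> preserves

Answer: E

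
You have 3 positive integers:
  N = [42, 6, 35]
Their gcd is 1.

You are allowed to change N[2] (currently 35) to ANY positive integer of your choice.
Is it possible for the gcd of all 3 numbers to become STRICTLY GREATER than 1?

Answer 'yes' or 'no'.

Answer: yes

Derivation:
Current gcd = 1
gcd of all OTHER numbers (without N[2]=35): gcd([42, 6]) = 6
The new gcd after any change is gcd(6, new_value).
This can be at most 6.
Since 6 > old gcd 1, the gcd CAN increase (e.g., set N[2] = 6).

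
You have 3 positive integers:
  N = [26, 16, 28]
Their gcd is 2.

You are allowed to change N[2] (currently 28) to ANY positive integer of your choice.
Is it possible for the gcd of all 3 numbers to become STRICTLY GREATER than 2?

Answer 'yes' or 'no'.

Answer: no

Derivation:
Current gcd = 2
gcd of all OTHER numbers (without N[2]=28): gcd([26, 16]) = 2
The new gcd after any change is gcd(2, new_value).
This can be at most 2.
Since 2 = old gcd 2, the gcd can only stay the same or decrease.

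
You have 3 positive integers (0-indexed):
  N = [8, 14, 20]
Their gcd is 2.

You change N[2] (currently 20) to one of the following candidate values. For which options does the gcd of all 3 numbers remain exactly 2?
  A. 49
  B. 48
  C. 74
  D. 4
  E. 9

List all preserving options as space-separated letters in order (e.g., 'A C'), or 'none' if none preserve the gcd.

Old gcd = 2; gcd of others (without N[2]) = 2
New gcd for candidate v: gcd(2, v). Preserves old gcd iff gcd(2, v) = 2.
  Option A: v=49, gcd(2,49)=1 -> changes
  Option B: v=48, gcd(2,48)=2 -> preserves
  Option C: v=74, gcd(2,74)=2 -> preserves
  Option D: v=4, gcd(2,4)=2 -> preserves
  Option E: v=9, gcd(2,9)=1 -> changes

Answer: B C D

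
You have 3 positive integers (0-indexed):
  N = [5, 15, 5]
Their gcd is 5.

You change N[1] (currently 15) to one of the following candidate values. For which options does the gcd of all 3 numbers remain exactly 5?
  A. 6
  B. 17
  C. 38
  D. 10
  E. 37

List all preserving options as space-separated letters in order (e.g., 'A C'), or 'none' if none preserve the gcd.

Answer: D

Derivation:
Old gcd = 5; gcd of others (without N[1]) = 5
New gcd for candidate v: gcd(5, v). Preserves old gcd iff gcd(5, v) = 5.
  Option A: v=6, gcd(5,6)=1 -> changes
  Option B: v=17, gcd(5,17)=1 -> changes
  Option C: v=38, gcd(5,38)=1 -> changes
  Option D: v=10, gcd(5,10)=5 -> preserves
  Option E: v=37, gcd(5,37)=1 -> changes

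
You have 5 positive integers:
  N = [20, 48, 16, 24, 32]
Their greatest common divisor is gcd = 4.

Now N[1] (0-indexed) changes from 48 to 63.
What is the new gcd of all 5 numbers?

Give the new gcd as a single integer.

Answer: 1

Derivation:
Numbers: [20, 48, 16, 24, 32], gcd = 4
Change: index 1, 48 -> 63
gcd of the OTHER numbers (without index 1): gcd([20, 16, 24, 32]) = 4
New gcd = gcd(g_others, new_val) = gcd(4, 63) = 1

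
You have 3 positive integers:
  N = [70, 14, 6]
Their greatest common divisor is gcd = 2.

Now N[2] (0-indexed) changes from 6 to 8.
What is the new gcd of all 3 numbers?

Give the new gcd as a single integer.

Numbers: [70, 14, 6], gcd = 2
Change: index 2, 6 -> 8
gcd of the OTHER numbers (without index 2): gcd([70, 14]) = 14
New gcd = gcd(g_others, new_val) = gcd(14, 8) = 2

Answer: 2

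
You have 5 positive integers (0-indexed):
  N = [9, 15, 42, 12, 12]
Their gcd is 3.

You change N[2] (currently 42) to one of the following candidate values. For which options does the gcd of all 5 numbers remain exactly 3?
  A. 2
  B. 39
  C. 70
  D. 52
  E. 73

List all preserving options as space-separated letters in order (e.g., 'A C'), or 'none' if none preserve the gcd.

Answer: B

Derivation:
Old gcd = 3; gcd of others (without N[2]) = 3
New gcd for candidate v: gcd(3, v). Preserves old gcd iff gcd(3, v) = 3.
  Option A: v=2, gcd(3,2)=1 -> changes
  Option B: v=39, gcd(3,39)=3 -> preserves
  Option C: v=70, gcd(3,70)=1 -> changes
  Option D: v=52, gcd(3,52)=1 -> changes
  Option E: v=73, gcd(3,73)=1 -> changes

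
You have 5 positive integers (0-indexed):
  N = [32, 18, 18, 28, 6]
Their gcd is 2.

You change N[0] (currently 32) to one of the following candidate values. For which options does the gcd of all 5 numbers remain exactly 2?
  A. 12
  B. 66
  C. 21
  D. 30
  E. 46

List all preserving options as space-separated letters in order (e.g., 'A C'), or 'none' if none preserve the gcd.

Old gcd = 2; gcd of others (without N[0]) = 2
New gcd for candidate v: gcd(2, v). Preserves old gcd iff gcd(2, v) = 2.
  Option A: v=12, gcd(2,12)=2 -> preserves
  Option B: v=66, gcd(2,66)=2 -> preserves
  Option C: v=21, gcd(2,21)=1 -> changes
  Option D: v=30, gcd(2,30)=2 -> preserves
  Option E: v=46, gcd(2,46)=2 -> preserves

Answer: A B D E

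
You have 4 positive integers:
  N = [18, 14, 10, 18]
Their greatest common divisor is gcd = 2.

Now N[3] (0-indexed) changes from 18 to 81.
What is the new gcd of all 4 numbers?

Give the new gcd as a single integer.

Numbers: [18, 14, 10, 18], gcd = 2
Change: index 3, 18 -> 81
gcd of the OTHER numbers (without index 3): gcd([18, 14, 10]) = 2
New gcd = gcd(g_others, new_val) = gcd(2, 81) = 1

Answer: 1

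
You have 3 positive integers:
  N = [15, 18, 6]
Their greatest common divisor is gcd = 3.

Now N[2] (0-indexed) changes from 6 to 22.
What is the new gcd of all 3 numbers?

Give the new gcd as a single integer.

Numbers: [15, 18, 6], gcd = 3
Change: index 2, 6 -> 22
gcd of the OTHER numbers (without index 2): gcd([15, 18]) = 3
New gcd = gcd(g_others, new_val) = gcd(3, 22) = 1

Answer: 1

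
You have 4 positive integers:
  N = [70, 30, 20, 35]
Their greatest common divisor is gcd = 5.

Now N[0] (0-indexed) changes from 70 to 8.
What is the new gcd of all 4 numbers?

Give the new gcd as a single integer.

Answer: 1

Derivation:
Numbers: [70, 30, 20, 35], gcd = 5
Change: index 0, 70 -> 8
gcd of the OTHER numbers (without index 0): gcd([30, 20, 35]) = 5
New gcd = gcd(g_others, new_val) = gcd(5, 8) = 1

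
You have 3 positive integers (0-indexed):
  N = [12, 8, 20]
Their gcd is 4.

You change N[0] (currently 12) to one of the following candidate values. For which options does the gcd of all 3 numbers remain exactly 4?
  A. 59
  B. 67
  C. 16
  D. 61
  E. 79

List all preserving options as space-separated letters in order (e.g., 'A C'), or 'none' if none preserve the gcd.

Answer: C

Derivation:
Old gcd = 4; gcd of others (without N[0]) = 4
New gcd for candidate v: gcd(4, v). Preserves old gcd iff gcd(4, v) = 4.
  Option A: v=59, gcd(4,59)=1 -> changes
  Option B: v=67, gcd(4,67)=1 -> changes
  Option C: v=16, gcd(4,16)=4 -> preserves
  Option D: v=61, gcd(4,61)=1 -> changes
  Option E: v=79, gcd(4,79)=1 -> changes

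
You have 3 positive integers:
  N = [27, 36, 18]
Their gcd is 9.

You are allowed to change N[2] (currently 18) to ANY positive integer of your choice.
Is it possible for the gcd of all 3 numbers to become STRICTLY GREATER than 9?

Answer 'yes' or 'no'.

Answer: no

Derivation:
Current gcd = 9
gcd of all OTHER numbers (without N[2]=18): gcd([27, 36]) = 9
The new gcd after any change is gcd(9, new_value).
This can be at most 9.
Since 9 = old gcd 9, the gcd can only stay the same or decrease.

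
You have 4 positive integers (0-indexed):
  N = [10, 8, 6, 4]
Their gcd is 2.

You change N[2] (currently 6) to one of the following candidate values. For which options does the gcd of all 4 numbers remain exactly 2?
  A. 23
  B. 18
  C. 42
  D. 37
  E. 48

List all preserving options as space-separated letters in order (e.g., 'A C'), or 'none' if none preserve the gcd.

Old gcd = 2; gcd of others (without N[2]) = 2
New gcd for candidate v: gcd(2, v). Preserves old gcd iff gcd(2, v) = 2.
  Option A: v=23, gcd(2,23)=1 -> changes
  Option B: v=18, gcd(2,18)=2 -> preserves
  Option C: v=42, gcd(2,42)=2 -> preserves
  Option D: v=37, gcd(2,37)=1 -> changes
  Option E: v=48, gcd(2,48)=2 -> preserves

Answer: B C E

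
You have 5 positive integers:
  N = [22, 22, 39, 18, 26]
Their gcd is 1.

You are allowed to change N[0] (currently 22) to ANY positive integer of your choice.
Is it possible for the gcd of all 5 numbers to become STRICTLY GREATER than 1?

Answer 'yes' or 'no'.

Answer: no

Derivation:
Current gcd = 1
gcd of all OTHER numbers (without N[0]=22): gcd([22, 39, 18, 26]) = 1
The new gcd after any change is gcd(1, new_value).
This can be at most 1.
Since 1 = old gcd 1, the gcd can only stay the same or decrease.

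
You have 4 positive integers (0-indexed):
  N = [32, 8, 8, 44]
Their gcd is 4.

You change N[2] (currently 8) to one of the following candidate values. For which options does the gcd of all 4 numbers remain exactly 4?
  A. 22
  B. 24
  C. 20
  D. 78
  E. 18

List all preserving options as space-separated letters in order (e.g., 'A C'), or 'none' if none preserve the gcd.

Answer: B C

Derivation:
Old gcd = 4; gcd of others (without N[2]) = 4
New gcd for candidate v: gcd(4, v). Preserves old gcd iff gcd(4, v) = 4.
  Option A: v=22, gcd(4,22)=2 -> changes
  Option B: v=24, gcd(4,24)=4 -> preserves
  Option C: v=20, gcd(4,20)=4 -> preserves
  Option D: v=78, gcd(4,78)=2 -> changes
  Option E: v=18, gcd(4,18)=2 -> changes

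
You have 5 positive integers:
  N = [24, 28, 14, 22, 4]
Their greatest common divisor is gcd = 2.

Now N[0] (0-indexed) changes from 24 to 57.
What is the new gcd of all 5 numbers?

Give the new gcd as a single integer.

Numbers: [24, 28, 14, 22, 4], gcd = 2
Change: index 0, 24 -> 57
gcd of the OTHER numbers (without index 0): gcd([28, 14, 22, 4]) = 2
New gcd = gcd(g_others, new_val) = gcd(2, 57) = 1

Answer: 1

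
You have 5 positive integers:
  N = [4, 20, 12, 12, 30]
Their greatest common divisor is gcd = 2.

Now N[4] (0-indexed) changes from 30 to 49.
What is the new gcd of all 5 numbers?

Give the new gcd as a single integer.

Answer: 1

Derivation:
Numbers: [4, 20, 12, 12, 30], gcd = 2
Change: index 4, 30 -> 49
gcd of the OTHER numbers (without index 4): gcd([4, 20, 12, 12]) = 4
New gcd = gcd(g_others, new_val) = gcd(4, 49) = 1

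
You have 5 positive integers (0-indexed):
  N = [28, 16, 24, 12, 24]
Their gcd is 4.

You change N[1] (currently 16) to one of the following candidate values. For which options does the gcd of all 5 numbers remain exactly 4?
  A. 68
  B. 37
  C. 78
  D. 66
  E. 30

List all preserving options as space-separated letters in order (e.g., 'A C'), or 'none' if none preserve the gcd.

Answer: A

Derivation:
Old gcd = 4; gcd of others (without N[1]) = 4
New gcd for candidate v: gcd(4, v). Preserves old gcd iff gcd(4, v) = 4.
  Option A: v=68, gcd(4,68)=4 -> preserves
  Option B: v=37, gcd(4,37)=1 -> changes
  Option C: v=78, gcd(4,78)=2 -> changes
  Option D: v=66, gcd(4,66)=2 -> changes
  Option E: v=30, gcd(4,30)=2 -> changes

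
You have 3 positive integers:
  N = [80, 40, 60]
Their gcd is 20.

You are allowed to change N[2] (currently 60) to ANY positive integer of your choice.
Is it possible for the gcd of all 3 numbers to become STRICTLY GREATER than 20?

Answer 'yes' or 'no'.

Answer: yes

Derivation:
Current gcd = 20
gcd of all OTHER numbers (without N[2]=60): gcd([80, 40]) = 40
The new gcd after any change is gcd(40, new_value).
This can be at most 40.
Since 40 > old gcd 20, the gcd CAN increase (e.g., set N[2] = 40).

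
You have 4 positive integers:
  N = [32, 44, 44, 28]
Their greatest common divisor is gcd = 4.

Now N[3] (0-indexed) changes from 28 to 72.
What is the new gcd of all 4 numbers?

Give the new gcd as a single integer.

Numbers: [32, 44, 44, 28], gcd = 4
Change: index 3, 28 -> 72
gcd of the OTHER numbers (without index 3): gcd([32, 44, 44]) = 4
New gcd = gcd(g_others, new_val) = gcd(4, 72) = 4

Answer: 4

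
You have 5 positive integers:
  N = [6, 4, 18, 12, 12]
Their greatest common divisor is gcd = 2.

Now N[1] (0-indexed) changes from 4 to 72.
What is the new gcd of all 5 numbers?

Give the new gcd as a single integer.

Answer: 6

Derivation:
Numbers: [6, 4, 18, 12, 12], gcd = 2
Change: index 1, 4 -> 72
gcd of the OTHER numbers (without index 1): gcd([6, 18, 12, 12]) = 6
New gcd = gcd(g_others, new_val) = gcd(6, 72) = 6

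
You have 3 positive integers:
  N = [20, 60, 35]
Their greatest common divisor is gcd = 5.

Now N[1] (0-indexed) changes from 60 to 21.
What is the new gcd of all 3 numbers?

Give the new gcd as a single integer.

Answer: 1

Derivation:
Numbers: [20, 60, 35], gcd = 5
Change: index 1, 60 -> 21
gcd of the OTHER numbers (without index 1): gcd([20, 35]) = 5
New gcd = gcd(g_others, new_val) = gcd(5, 21) = 1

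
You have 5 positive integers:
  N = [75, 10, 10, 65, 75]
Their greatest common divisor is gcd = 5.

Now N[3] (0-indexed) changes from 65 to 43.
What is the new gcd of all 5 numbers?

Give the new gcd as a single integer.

Answer: 1

Derivation:
Numbers: [75, 10, 10, 65, 75], gcd = 5
Change: index 3, 65 -> 43
gcd of the OTHER numbers (without index 3): gcd([75, 10, 10, 75]) = 5
New gcd = gcd(g_others, new_val) = gcd(5, 43) = 1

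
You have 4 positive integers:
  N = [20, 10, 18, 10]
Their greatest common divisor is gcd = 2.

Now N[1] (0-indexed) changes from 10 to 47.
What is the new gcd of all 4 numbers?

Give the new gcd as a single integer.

Numbers: [20, 10, 18, 10], gcd = 2
Change: index 1, 10 -> 47
gcd of the OTHER numbers (without index 1): gcd([20, 18, 10]) = 2
New gcd = gcd(g_others, new_val) = gcd(2, 47) = 1

Answer: 1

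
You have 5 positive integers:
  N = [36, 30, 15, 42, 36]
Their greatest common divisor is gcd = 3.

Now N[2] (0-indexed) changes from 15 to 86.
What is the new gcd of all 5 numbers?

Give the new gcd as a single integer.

Numbers: [36, 30, 15, 42, 36], gcd = 3
Change: index 2, 15 -> 86
gcd of the OTHER numbers (without index 2): gcd([36, 30, 42, 36]) = 6
New gcd = gcd(g_others, new_val) = gcd(6, 86) = 2

Answer: 2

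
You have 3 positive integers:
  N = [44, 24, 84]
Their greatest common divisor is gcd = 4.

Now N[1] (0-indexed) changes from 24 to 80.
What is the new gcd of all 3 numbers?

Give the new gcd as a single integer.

Numbers: [44, 24, 84], gcd = 4
Change: index 1, 24 -> 80
gcd of the OTHER numbers (without index 1): gcd([44, 84]) = 4
New gcd = gcd(g_others, new_val) = gcd(4, 80) = 4

Answer: 4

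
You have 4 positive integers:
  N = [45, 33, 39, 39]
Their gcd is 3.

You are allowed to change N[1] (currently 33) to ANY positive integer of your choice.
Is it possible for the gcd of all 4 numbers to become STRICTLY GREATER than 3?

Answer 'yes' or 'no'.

Current gcd = 3
gcd of all OTHER numbers (without N[1]=33): gcd([45, 39, 39]) = 3
The new gcd after any change is gcd(3, new_value).
This can be at most 3.
Since 3 = old gcd 3, the gcd can only stay the same or decrease.

Answer: no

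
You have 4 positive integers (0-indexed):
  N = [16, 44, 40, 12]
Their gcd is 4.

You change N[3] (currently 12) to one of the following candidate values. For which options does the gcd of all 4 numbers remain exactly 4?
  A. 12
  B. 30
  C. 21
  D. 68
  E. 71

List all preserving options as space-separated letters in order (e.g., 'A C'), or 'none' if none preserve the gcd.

Answer: A D

Derivation:
Old gcd = 4; gcd of others (without N[3]) = 4
New gcd for candidate v: gcd(4, v). Preserves old gcd iff gcd(4, v) = 4.
  Option A: v=12, gcd(4,12)=4 -> preserves
  Option B: v=30, gcd(4,30)=2 -> changes
  Option C: v=21, gcd(4,21)=1 -> changes
  Option D: v=68, gcd(4,68)=4 -> preserves
  Option E: v=71, gcd(4,71)=1 -> changes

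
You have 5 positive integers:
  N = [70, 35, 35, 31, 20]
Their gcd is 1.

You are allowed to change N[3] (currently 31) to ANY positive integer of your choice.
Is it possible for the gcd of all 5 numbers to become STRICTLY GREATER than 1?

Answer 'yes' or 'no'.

Answer: yes

Derivation:
Current gcd = 1
gcd of all OTHER numbers (without N[3]=31): gcd([70, 35, 35, 20]) = 5
The new gcd after any change is gcd(5, new_value).
This can be at most 5.
Since 5 > old gcd 1, the gcd CAN increase (e.g., set N[3] = 5).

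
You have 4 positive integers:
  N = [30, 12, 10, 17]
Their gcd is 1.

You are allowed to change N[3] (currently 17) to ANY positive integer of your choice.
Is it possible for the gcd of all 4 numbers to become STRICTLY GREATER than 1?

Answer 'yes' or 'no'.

Current gcd = 1
gcd of all OTHER numbers (without N[3]=17): gcd([30, 12, 10]) = 2
The new gcd after any change is gcd(2, new_value).
This can be at most 2.
Since 2 > old gcd 1, the gcd CAN increase (e.g., set N[3] = 2).

Answer: yes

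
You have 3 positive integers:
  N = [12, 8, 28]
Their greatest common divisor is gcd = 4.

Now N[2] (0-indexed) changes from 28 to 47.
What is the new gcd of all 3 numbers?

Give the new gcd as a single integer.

Numbers: [12, 8, 28], gcd = 4
Change: index 2, 28 -> 47
gcd of the OTHER numbers (without index 2): gcd([12, 8]) = 4
New gcd = gcd(g_others, new_val) = gcd(4, 47) = 1

Answer: 1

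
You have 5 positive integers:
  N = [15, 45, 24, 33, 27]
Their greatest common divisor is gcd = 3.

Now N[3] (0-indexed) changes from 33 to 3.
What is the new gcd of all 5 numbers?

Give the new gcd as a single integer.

Numbers: [15, 45, 24, 33, 27], gcd = 3
Change: index 3, 33 -> 3
gcd of the OTHER numbers (without index 3): gcd([15, 45, 24, 27]) = 3
New gcd = gcd(g_others, new_val) = gcd(3, 3) = 3

Answer: 3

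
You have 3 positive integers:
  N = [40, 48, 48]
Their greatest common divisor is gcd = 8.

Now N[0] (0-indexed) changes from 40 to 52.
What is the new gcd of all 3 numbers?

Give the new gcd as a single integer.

Answer: 4

Derivation:
Numbers: [40, 48, 48], gcd = 8
Change: index 0, 40 -> 52
gcd of the OTHER numbers (without index 0): gcd([48, 48]) = 48
New gcd = gcd(g_others, new_val) = gcd(48, 52) = 4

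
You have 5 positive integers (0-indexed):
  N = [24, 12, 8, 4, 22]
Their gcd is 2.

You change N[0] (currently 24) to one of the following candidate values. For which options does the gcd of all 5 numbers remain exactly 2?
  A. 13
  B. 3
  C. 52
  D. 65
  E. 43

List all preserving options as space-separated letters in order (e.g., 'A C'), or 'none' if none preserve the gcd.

Answer: C

Derivation:
Old gcd = 2; gcd of others (without N[0]) = 2
New gcd for candidate v: gcd(2, v). Preserves old gcd iff gcd(2, v) = 2.
  Option A: v=13, gcd(2,13)=1 -> changes
  Option B: v=3, gcd(2,3)=1 -> changes
  Option C: v=52, gcd(2,52)=2 -> preserves
  Option D: v=65, gcd(2,65)=1 -> changes
  Option E: v=43, gcd(2,43)=1 -> changes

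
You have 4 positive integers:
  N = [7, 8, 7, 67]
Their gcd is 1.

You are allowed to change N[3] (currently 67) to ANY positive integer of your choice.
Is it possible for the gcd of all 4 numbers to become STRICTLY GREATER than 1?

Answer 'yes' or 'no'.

Current gcd = 1
gcd of all OTHER numbers (without N[3]=67): gcd([7, 8, 7]) = 1
The new gcd after any change is gcd(1, new_value).
This can be at most 1.
Since 1 = old gcd 1, the gcd can only stay the same or decrease.

Answer: no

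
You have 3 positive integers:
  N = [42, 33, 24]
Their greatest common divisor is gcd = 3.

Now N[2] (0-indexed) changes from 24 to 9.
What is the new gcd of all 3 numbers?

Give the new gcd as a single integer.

Answer: 3

Derivation:
Numbers: [42, 33, 24], gcd = 3
Change: index 2, 24 -> 9
gcd of the OTHER numbers (without index 2): gcd([42, 33]) = 3
New gcd = gcd(g_others, new_val) = gcd(3, 9) = 3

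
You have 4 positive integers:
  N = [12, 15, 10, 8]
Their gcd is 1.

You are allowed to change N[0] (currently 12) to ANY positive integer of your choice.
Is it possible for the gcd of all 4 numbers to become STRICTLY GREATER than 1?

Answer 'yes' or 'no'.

Current gcd = 1
gcd of all OTHER numbers (without N[0]=12): gcd([15, 10, 8]) = 1
The new gcd after any change is gcd(1, new_value).
This can be at most 1.
Since 1 = old gcd 1, the gcd can only stay the same or decrease.

Answer: no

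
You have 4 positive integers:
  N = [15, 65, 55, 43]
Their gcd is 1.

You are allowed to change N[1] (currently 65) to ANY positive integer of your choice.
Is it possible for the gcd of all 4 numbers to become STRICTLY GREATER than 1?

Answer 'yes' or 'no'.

Answer: no

Derivation:
Current gcd = 1
gcd of all OTHER numbers (without N[1]=65): gcd([15, 55, 43]) = 1
The new gcd after any change is gcd(1, new_value).
This can be at most 1.
Since 1 = old gcd 1, the gcd can only stay the same or decrease.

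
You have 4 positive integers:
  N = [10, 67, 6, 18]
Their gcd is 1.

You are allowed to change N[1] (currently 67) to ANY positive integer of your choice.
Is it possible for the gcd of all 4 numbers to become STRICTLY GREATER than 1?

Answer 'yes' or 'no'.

Current gcd = 1
gcd of all OTHER numbers (without N[1]=67): gcd([10, 6, 18]) = 2
The new gcd after any change is gcd(2, new_value).
This can be at most 2.
Since 2 > old gcd 1, the gcd CAN increase (e.g., set N[1] = 2).

Answer: yes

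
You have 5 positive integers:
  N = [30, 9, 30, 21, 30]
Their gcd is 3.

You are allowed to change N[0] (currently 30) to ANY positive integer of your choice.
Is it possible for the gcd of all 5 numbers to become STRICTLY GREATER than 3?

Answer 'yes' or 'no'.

Answer: no

Derivation:
Current gcd = 3
gcd of all OTHER numbers (without N[0]=30): gcd([9, 30, 21, 30]) = 3
The new gcd after any change is gcd(3, new_value).
This can be at most 3.
Since 3 = old gcd 3, the gcd can only stay the same or decrease.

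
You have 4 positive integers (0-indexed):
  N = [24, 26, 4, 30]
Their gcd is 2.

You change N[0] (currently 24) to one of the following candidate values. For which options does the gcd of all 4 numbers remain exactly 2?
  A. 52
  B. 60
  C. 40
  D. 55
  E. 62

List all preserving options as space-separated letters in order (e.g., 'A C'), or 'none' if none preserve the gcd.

Old gcd = 2; gcd of others (without N[0]) = 2
New gcd for candidate v: gcd(2, v). Preserves old gcd iff gcd(2, v) = 2.
  Option A: v=52, gcd(2,52)=2 -> preserves
  Option B: v=60, gcd(2,60)=2 -> preserves
  Option C: v=40, gcd(2,40)=2 -> preserves
  Option D: v=55, gcd(2,55)=1 -> changes
  Option E: v=62, gcd(2,62)=2 -> preserves

Answer: A B C E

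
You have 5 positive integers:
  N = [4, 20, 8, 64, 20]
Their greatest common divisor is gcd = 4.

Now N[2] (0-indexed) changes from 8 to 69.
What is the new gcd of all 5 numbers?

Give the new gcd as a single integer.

Answer: 1

Derivation:
Numbers: [4, 20, 8, 64, 20], gcd = 4
Change: index 2, 8 -> 69
gcd of the OTHER numbers (without index 2): gcd([4, 20, 64, 20]) = 4
New gcd = gcd(g_others, new_val) = gcd(4, 69) = 1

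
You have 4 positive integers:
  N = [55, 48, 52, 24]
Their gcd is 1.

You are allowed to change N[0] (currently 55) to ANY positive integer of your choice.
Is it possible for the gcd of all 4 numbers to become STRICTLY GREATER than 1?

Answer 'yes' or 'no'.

Current gcd = 1
gcd of all OTHER numbers (without N[0]=55): gcd([48, 52, 24]) = 4
The new gcd after any change is gcd(4, new_value).
This can be at most 4.
Since 4 > old gcd 1, the gcd CAN increase (e.g., set N[0] = 4).

Answer: yes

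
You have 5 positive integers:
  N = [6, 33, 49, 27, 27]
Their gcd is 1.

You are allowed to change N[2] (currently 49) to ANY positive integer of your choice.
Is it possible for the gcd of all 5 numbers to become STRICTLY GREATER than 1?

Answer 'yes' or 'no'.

Current gcd = 1
gcd of all OTHER numbers (without N[2]=49): gcd([6, 33, 27, 27]) = 3
The new gcd after any change is gcd(3, new_value).
This can be at most 3.
Since 3 > old gcd 1, the gcd CAN increase (e.g., set N[2] = 3).

Answer: yes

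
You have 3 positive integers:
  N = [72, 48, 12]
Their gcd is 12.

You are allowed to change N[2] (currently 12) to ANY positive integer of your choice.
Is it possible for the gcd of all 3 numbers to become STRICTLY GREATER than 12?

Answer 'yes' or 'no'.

Answer: yes

Derivation:
Current gcd = 12
gcd of all OTHER numbers (without N[2]=12): gcd([72, 48]) = 24
The new gcd after any change is gcd(24, new_value).
This can be at most 24.
Since 24 > old gcd 12, the gcd CAN increase (e.g., set N[2] = 24).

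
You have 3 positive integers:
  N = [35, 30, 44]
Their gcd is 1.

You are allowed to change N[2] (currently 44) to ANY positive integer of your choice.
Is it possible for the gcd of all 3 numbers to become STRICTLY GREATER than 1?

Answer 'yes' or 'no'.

Answer: yes

Derivation:
Current gcd = 1
gcd of all OTHER numbers (without N[2]=44): gcd([35, 30]) = 5
The new gcd after any change is gcd(5, new_value).
This can be at most 5.
Since 5 > old gcd 1, the gcd CAN increase (e.g., set N[2] = 5).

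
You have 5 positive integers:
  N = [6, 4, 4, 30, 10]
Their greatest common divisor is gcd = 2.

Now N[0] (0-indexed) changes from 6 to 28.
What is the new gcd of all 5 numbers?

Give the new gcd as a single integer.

Answer: 2

Derivation:
Numbers: [6, 4, 4, 30, 10], gcd = 2
Change: index 0, 6 -> 28
gcd of the OTHER numbers (without index 0): gcd([4, 4, 30, 10]) = 2
New gcd = gcd(g_others, new_val) = gcd(2, 28) = 2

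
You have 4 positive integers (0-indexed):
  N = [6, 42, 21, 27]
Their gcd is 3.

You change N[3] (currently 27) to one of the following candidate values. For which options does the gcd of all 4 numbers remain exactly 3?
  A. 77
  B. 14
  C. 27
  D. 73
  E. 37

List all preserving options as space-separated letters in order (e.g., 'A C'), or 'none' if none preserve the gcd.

Answer: C

Derivation:
Old gcd = 3; gcd of others (without N[3]) = 3
New gcd for candidate v: gcd(3, v). Preserves old gcd iff gcd(3, v) = 3.
  Option A: v=77, gcd(3,77)=1 -> changes
  Option B: v=14, gcd(3,14)=1 -> changes
  Option C: v=27, gcd(3,27)=3 -> preserves
  Option D: v=73, gcd(3,73)=1 -> changes
  Option E: v=37, gcd(3,37)=1 -> changes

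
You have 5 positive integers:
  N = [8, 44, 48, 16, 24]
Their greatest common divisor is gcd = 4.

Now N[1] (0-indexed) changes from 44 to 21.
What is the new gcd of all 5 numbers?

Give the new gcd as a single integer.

Answer: 1

Derivation:
Numbers: [8, 44, 48, 16, 24], gcd = 4
Change: index 1, 44 -> 21
gcd of the OTHER numbers (without index 1): gcd([8, 48, 16, 24]) = 8
New gcd = gcd(g_others, new_val) = gcd(8, 21) = 1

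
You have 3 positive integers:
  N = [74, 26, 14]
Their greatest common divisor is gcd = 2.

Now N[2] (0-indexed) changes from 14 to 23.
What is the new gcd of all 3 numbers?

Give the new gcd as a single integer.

Answer: 1

Derivation:
Numbers: [74, 26, 14], gcd = 2
Change: index 2, 14 -> 23
gcd of the OTHER numbers (without index 2): gcd([74, 26]) = 2
New gcd = gcd(g_others, new_val) = gcd(2, 23) = 1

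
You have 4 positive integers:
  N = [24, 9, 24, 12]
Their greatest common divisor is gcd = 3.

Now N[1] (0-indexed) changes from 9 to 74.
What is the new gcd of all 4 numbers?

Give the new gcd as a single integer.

Answer: 2

Derivation:
Numbers: [24, 9, 24, 12], gcd = 3
Change: index 1, 9 -> 74
gcd of the OTHER numbers (without index 1): gcd([24, 24, 12]) = 12
New gcd = gcd(g_others, new_val) = gcd(12, 74) = 2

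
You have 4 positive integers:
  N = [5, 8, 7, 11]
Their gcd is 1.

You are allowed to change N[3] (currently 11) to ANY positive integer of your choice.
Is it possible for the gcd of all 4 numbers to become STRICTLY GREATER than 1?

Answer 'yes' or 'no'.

Current gcd = 1
gcd of all OTHER numbers (without N[3]=11): gcd([5, 8, 7]) = 1
The new gcd after any change is gcd(1, new_value).
This can be at most 1.
Since 1 = old gcd 1, the gcd can only stay the same or decrease.

Answer: no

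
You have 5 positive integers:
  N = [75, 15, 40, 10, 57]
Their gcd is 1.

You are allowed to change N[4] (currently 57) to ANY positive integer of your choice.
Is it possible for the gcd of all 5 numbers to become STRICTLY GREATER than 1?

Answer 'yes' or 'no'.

Answer: yes

Derivation:
Current gcd = 1
gcd of all OTHER numbers (without N[4]=57): gcd([75, 15, 40, 10]) = 5
The new gcd after any change is gcd(5, new_value).
This can be at most 5.
Since 5 > old gcd 1, the gcd CAN increase (e.g., set N[4] = 5).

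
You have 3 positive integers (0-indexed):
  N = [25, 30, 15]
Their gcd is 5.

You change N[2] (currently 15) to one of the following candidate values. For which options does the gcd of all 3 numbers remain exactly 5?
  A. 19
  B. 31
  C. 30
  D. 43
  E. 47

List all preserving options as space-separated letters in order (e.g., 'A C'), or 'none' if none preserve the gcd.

Answer: C

Derivation:
Old gcd = 5; gcd of others (without N[2]) = 5
New gcd for candidate v: gcd(5, v). Preserves old gcd iff gcd(5, v) = 5.
  Option A: v=19, gcd(5,19)=1 -> changes
  Option B: v=31, gcd(5,31)=1 -> changes
  Option C: v=30, gcd(5,30)=5 -> preserves
  Option D: v=43, gcd(5,43)=1 -> changes
  Option E: v=47, gcd(5,47)=1 -> changes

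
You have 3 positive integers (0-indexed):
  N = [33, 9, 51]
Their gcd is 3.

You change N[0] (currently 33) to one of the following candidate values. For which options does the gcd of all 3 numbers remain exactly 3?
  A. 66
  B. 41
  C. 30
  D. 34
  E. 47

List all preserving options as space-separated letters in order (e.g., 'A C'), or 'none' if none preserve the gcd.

Answer: A C

Derivation:
Old gcd = 3; gcd of others (without N[0]) = 3
New gcd for candidate v: gcd(3, v). Preserves old gcd iff gcd(3, v) = 3.
  Option A: v=66, gcd(3,66)=3 -> preserves
  Option B: v=41, gcd(3,41)=1 -> changes
  Option C: v=30, gcd(3,30)=3 -> preserves
  Option D: v=34, gcd(3,34)=1 -> changes
  Option E: v=47, gcd(3,47)=1 -> changes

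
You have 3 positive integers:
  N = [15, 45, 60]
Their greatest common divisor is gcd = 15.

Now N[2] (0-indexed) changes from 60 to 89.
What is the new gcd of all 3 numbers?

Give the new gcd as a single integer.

Answer: 1

Derivation:
Numbers: [15, 45, 60], gcd = 15
Change: index 2, 60 -> 89
gcd of the OTHER numbers (without index 2): gcd([15, 45]) = 15
New gcd = gcd(g_others, new_val) = gcd(15, 89) = 1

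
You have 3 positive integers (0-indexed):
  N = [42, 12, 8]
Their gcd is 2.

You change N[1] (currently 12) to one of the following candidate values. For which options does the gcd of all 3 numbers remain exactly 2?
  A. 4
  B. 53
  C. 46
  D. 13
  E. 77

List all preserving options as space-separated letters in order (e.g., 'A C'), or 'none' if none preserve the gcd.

Old gcd = 2; gcd of others (without N[1]) = 2
New gcd for candidate v: gcd(2, v). Preserves old gcd iff gcd(2, v) = 2.
  Option A: v=4, gcd(2,4)=2 -> preserves
  Option B: v=53, gcd(2,53)=1 -> changes
  Option C: v=46, gcd(2,46)=2 -> preserves
  Option D: v=13, gcd(2,13)=1 -> changes
  Option E: v=77, gcd(2,77)=1 -> changes

Answer: A C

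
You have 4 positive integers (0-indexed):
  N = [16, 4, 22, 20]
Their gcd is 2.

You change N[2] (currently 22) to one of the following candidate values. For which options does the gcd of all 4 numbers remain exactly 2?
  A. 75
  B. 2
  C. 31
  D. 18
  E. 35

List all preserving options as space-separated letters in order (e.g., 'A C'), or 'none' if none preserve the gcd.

Answer: B D

Derivation:
Old gcd = 2; gcd of others (without N[2]) = 4
New gcd for candidate v: gcd(4, v). Preserves old gcd iff gcd(4, v) = 2.
  Option A: v=75, gcd(4,75)=1 -> changes
  Option B: v=2, gcd(4,2)=2 -> preserves
  Option C: v=31, gcd(4,31)=1 -> changes
  Option D: v=18, gcd(4,18)=2 -> preserves
  Option E: v=35, gcd(4,35)=1 -> changes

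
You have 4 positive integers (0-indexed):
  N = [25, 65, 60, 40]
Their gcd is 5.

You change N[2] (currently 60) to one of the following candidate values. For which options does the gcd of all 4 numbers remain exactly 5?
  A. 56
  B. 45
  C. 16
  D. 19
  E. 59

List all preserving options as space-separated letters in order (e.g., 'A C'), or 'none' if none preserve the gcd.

Answer: B

Derivation:
Old gcd = 5; gcd of others (without N[2]) = 5
New gcd for candidate v: gcd(5, v). Preserves old gcd iff gcd(5, v) = 5.
  Option A: v=56, gcd(5,56)=1 -> changes
  Option B: v=45, gcd(5,45)=5 -> preserves
  Option C: v=16, gcd(5,16)=1 -> changes
  Option D: v=19, gcd(5,19)=1 -> changes
  Option E: v=59, gcd(5,59)=1 -> changes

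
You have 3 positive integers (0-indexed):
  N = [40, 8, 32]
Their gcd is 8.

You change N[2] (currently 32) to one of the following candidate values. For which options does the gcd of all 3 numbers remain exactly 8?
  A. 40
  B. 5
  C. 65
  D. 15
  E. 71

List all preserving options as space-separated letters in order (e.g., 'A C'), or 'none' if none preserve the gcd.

Old gcd = 8; gcd of others (without N[2]) = 8
New gcd for candidate v: gcd(8, v). Preserves old gcd iff gcd(8, v) = 8.
  Option A: v=40, gcd(8,40)=8 -> preserves
  Option B: v=5, gcd(8,5)=1 -> changes
  Option C: v=65, gcd(8,65)=1 -> changes
  Option D: v=15, gcd(8,15)=1 -> changes
  Option E: v=71, gcd(8,71)=1 -> changes

Answer: A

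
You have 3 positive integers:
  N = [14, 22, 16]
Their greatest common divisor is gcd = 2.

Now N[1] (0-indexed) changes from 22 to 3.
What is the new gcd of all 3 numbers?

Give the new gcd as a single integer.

Numbers: [14, 22, 16], gcd = 2
Change: index 1, 22 -> 3
gcd of the OTHER numbers (without index 1): gcd([14, 16]) = 2
New gcd = gcd(g_others, new_val) = gcd(2, 3) = 1

Answer: 1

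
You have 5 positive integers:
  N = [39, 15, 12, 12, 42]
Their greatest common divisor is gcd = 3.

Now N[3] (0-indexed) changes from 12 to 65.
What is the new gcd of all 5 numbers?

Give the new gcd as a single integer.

Numbers: [39, 15, 12, 12, 42], gcd = 3
Change: index 3, 12 -> 65
gcd of the OTHER numbers (without index 3): gcd([39, 15, 12, 42]) = 3
New gcd = gcd(g_others, new_val) = gcd(3, 65) = 1

Answer: 1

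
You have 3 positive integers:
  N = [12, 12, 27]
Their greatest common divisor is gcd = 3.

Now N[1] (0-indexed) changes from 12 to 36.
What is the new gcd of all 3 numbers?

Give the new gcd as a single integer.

Answer: 3

Derivation:
Numbers: [12, 12, 27], gcd = 3
Change: index 1, 12 -> 36
gcd of the OTHER numbers (without index 1): gcd([12, 27]) = 3
New gcd = gcd(g_others, new_val) = gcd(3, 36) = 3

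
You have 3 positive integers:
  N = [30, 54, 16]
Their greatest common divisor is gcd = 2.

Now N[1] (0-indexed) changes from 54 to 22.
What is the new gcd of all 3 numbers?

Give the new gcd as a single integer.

Answer: 2

Derivation:
Numbers: [30, 54, 16], gcd = 2
Change: index 1, 54 -> 22
gcd of the OTHER numbers (without index 1): gcd([30, 16]) = 2
New gcd = gcd(g_others, new_val) = gcd(2, 22) = 2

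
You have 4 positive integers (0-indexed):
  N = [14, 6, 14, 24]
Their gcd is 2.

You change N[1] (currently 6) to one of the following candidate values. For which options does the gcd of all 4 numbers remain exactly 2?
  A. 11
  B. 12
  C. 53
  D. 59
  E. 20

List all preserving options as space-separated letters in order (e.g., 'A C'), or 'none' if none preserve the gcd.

Old gcd = 2; gcd of others (without N[1]) = 2
New gcd for candidate v: gcd(2, v). Preserves old gcd iff gcd(2, v) = 2.
  Option A: v=11, gcd(2,11)=1 -> changes
  Option B: v=12, gcd(2,12)=2 -> preserves
  Option C: v=53, gcd(2,53)=1 -> changes
  Option D: v=59, gcd(2,59)=1 -> changes
  Option E: v=20, gcd(2,20)=2 -> preserves

Answer: B E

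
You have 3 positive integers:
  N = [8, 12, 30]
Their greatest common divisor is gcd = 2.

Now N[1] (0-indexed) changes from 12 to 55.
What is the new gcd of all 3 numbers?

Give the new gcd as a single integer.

Numbers: [8, 12, 30], gcd = 2
Change: index 1, 12 -> 55
gcd of the OTHER numbers (without index 1): gcd([8, 30]) = 2
New gcd = gcd(g_others, new_val) = gcd(2, 55) = 1

Answer: 1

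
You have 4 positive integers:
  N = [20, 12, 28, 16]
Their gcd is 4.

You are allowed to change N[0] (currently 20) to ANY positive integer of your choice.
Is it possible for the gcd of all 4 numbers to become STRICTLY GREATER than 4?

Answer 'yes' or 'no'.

Answer: no

Derivation:
Current gcd = 4
gcd of all OTHER numbers (without N[0]=20): gcd([12, 28, 16]) = 4
The new gcd after any change is gcd(4, new_value).
This can be at most 4.
Since 4 = old gcd 4, the gcd can only stay the same or decrease.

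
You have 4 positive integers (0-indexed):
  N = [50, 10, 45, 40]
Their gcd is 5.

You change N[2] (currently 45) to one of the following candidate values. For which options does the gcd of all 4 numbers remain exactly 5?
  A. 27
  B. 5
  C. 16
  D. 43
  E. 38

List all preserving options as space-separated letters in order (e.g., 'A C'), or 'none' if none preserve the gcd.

Old gcd = 5; gcd of others (without N[2]) = 10
New gcd for candidate v: gcd(10, v). Preserves old gcd iff gcd(10, v) = 5.
  Option A: v=27, gcd(10,27)=1 -> changes
  Option B: v=5, gcd(10,5)=5 -> preserves
  Option C: v=16, gcd(10,16)=2 -> changes
  Option D: v=43, gcd(10,43)=1 -> changes
  Option E: v=38, gcd(10,38)=2 -> changes

Answer: B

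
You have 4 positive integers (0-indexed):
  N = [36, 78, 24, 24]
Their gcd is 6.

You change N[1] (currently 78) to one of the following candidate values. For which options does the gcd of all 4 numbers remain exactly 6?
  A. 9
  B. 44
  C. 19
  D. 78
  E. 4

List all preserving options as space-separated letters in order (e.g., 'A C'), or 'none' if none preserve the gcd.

Answer: D

Derivation:
Old gcd = 6; gcd of others (without N[1]) = 12
New gcd for candidate v: gcd(12, v). Preserves old gcd iff gcd(12, v) = 6.
  Option A: v=9, gcd(12,9)=3 -> changes
  Option B: v=44, gcd(12,44)=4 -> changes
  Option C: v=19, gcd(12,19)=1 -> changes
  Option D: v=78, gcd(12,78)=6 -> preserves
  Option E: v=4, gcd(12,4)=4 -> changes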